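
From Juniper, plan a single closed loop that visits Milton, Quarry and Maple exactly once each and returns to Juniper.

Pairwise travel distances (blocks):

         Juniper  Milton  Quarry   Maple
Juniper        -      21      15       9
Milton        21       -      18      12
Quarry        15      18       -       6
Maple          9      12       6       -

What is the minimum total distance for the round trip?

Minimum total distance: 54 blocks.

With 3 stops there are 3!/2 = 3 distinct round trips (a route and its reverse cost the same).
Juniper → Milton → Quarry → Maple → Juniper: 21+18+6+9 = 54
Juniper → Milton → Maple → Quarry → Juniper: 21+12+6+15 = 54
Juniper → Quarry → Milton → Maple → Juniper: 15+18+12+9 = 54
The minimum is 54.
One optimal route: Juniper → Milton → Quarry → Maple → Juniper (or its reverse).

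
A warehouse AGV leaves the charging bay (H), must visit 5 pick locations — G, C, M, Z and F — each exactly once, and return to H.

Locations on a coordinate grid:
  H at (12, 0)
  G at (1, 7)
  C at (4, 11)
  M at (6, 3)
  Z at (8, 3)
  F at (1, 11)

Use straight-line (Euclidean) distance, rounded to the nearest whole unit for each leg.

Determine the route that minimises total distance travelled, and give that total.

Shortest round trip = 34.

There are 60 distinct closed tours to check (reversals are equivalent).
H → G → C → M → Z → F → H: 13+5+8+2+11+16 = 55
H → G → C → M → F → Z → H: 13+5+8+9+11+5 = 51
H → G → C → Z → M → F → H: 13+5+9+2+9+16 = 54
H → G → C → Z → F → M → H: 13+5+9+11+9+7 = 54
H → G → C → F → M → Z → H: 13+5+3+9+2+5 = 37
H → G → C → F → Z → M → H: 13+5+3+11+2+7 = 41
H → G → M → C → Z → F → H: 13+6+8+9+11+16 = 63
H → G → M → C → F → Z → H: 13+6+8+3+11+5 = 46
H → G → M → Z → C → F → H: 13+6+2+9+3+16 = 49
H → G → M → Z → F → C → H: 13+6+2+11+3+14 = 49
H → G → M → F → C → Z → H: 13+6+9+3+9+5 = 45
H → G → M → F → Z → C → H: 13+6+9+11+9+14 = 62
H → G → Z → C → M → F → H: 13+8+9+8+9+16 = 63
H → G → Z → C → F → M → H: 13+8+9+3+9+7 = 49
… (46 more)
H → C → F → G → M → Z → H: 14+3+4+6+2+5 = 34  ← best
The minimum is 34.
One optimal route: H → C → F → G → M → Z → H (or its reverse).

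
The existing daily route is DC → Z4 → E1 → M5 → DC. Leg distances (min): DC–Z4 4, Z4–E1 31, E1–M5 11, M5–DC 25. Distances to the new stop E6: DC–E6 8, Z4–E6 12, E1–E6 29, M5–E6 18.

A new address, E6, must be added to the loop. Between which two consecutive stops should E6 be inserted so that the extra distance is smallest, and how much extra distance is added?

Minimum extra distance: 1 min, inserting E6 between M5 and DC.

Insertion cost between consecutive stops i–j is d(i,E6) + d(E6,j) − d(i,j):
  between DC and Z4: 8 + 12 − 4 = 16
  between Z4 and E1: 12 + 29 − 31 = 10
  between E1 and M5: 29 + 18 − 11 = 36
  between M5 and DC: 18 + 8 − 25 = 1
Cheapest insertion is between M5 and DC, adding 1.
New total = 71 + 1 = 72.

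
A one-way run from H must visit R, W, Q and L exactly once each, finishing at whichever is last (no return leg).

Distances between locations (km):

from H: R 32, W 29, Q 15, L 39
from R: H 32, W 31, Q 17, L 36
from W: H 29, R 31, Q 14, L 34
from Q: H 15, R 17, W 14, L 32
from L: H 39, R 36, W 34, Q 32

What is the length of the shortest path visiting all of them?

There are 4! = 24 possible orderings.
H - R - W - Q - L: 32+31+14+32 = 109
H - R - W - L - Q: 32+31+34+32 = 129
H - R - Q - W - L: 32+17+14+34 = 97
H - R - Q - L - W: 32+17+32+34 = 115
H - R - L - W - Q: 32+36+34+14 = 116
H - R - L - Q - W: 32+36+32+14 = 114
H - W - R - Q - L: 29+31+17+32 = 109
H - W - R - L - Q: 29+31+36+32 = 128
H - W - Q - R - L: 29+14+17+36 = 96
H - W - Q - L - R: 29+14+32+36 = 111
H - W - L - R - Q: 29+34+36+17 = 116
H - W - L - Q - R: 29+34+32+17 = 112
H - Q - R - W - L: 15+17+31+34 = 97
H - Q - R - L - W: 15+17+36+34 = 102
… (10 more)
The minimum is 96.
One shortest path: H → W → Q → R → L.

Minimum one-way distance = 96 km.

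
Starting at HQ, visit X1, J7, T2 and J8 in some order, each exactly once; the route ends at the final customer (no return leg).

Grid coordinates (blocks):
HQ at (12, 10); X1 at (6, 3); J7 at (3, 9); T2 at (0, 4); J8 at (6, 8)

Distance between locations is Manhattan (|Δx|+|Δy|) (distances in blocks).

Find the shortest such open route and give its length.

There are 4! = 24 possible orderings.
HQ→X1→J7→T2→J8: 13+9+8+10 = 40
HQ→X1→J7→J8→T2: 13+9+4+10 = 36
HQ→X1→T2→J7→J8: 13+7+8+4 = 32
HQ→X1→T2→J8→J7: 13+7+10+4 = 34
HQ→X1→J8→J7→T2: 13+5+4+8 = 30
HQ→X1→J8→T2→J7: 13+5+10+8 = 36
HQ→J7→X1→T2→J8: 10+9+7+10 = 36
HQ→J7→X1→J8→T2: 10+9+5+10 = 34
HQ→J7→T2→X1→J8: 10+8+7+5 = 30
HQ→J7→T2→J8→X1: 10+8+10+5 = 33
HQ→J7→J8→X1→T2: 10+4+5+7 = 26
HQ→J7→J8→T2→X1: 10+4+10+7 = 31
HQ→T2→X1→J7→J8: 18+7+9+4 = 38
HQ→T2→X1→J8→J7: 18+7+5+4 = 34
… (10 more)
The minimum is 26.
One shortest path: HQ → J7 → J8 → X1 → T2.

Shortest open route: 26 blocks.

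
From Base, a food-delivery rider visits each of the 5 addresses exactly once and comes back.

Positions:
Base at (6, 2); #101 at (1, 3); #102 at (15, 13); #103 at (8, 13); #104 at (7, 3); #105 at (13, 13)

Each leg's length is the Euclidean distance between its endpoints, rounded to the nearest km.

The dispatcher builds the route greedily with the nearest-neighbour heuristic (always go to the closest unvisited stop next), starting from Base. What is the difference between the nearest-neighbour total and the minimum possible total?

Base: #104=1, #101=5, #103=11, #105=13, #102=14 ⇒ #104
#104: #101=6, #103=10, #105=12, #102=13 ⇒ #101
#101: #103=12, #105=16, #102=17 ⇒ #103
#103: #105=5, #102=7 ⇒ #105
#105: #102=2 ⇒ #102
NN route Base → #104 → #101 → #103 → #105 → #102 → Base costs 40.
Optimal: Base → #101 → #103 → #105 → #102 → #104 → Base costs 38 (by enumerating all 60 distinct tours).
Excess = 40 − 38 = 2.

The nearest-neighbour route is 2 km longer than optimal.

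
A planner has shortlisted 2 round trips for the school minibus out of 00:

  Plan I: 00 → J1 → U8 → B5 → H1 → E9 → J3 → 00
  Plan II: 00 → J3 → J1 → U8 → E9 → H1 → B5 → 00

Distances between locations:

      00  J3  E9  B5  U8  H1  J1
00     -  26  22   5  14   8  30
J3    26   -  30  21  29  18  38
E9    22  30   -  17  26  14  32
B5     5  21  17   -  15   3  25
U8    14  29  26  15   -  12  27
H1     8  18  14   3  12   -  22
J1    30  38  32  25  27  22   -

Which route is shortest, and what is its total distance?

Plan I: 30 + 27 + 15 + 3 + 14 + 30 + 26 = 145
Plan II: 26 + 38 + 27 + 26 + 14 + 3 + 5 = 139

139 — Plan II is the shortest.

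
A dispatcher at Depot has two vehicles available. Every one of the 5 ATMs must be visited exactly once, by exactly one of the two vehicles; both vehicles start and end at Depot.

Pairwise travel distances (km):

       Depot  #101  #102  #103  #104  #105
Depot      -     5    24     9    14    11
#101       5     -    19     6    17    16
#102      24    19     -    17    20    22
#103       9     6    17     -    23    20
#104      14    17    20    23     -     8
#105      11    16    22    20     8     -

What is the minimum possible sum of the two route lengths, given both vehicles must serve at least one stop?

Minimum combined distance: 75 km.

Check every non-empty split of the stops between the two vehicles; for each half take its own optimal tour:
  {#101} + {#102, #103, #104, #105}: 10 + 65 = 75
  {#102} + {#101, #103, #104, #105}: 48 + 51 = 99
  {#101, #102} + {#103, #104, #105}: 48 + 51 = 99
  {#103} + {#101, #102, #104, #105}: 18 + 63 = 81
  {#101, #103} + {#102, #104, #105}: 20 + 63 = 83
  {#102, #103} + {#101, #104, #105}: 50 + 41 = 91
  … (15 splits in total)
Best: vehicle 1 Depot → #101 → Depot = 10; vehicle 2 Depot → #103 → #102 → #104 → #105 → Depot = 65; combined 75.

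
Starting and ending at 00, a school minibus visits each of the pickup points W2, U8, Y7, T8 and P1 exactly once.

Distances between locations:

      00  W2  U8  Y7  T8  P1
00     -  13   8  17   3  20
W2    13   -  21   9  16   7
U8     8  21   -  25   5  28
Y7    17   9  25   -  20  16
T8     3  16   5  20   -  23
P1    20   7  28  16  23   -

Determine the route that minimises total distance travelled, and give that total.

There are 60 distinct closed tours to check (reversals are equivalent).
00 → W2 → U8 → Y7 → T8 → P1 → 00: 13+21+25+20+23+20 = 122
00 → W2 → U8 → Y7 → P1 → T8 → 00: 13+21+25+16+23+3 = 101
00 → W2 → U8 → T8 → Y7 → P1 → 00: 13+21+5+20+16+20 = 95
00 → W2 → U8 → T8 → P1 → Y7 → 00: 13+21+5+23+16+17 = 95
00 → W2 → U8 → P1 → Y7 → T8 → 00: 13+21+28+16+20+3 = 101
00 → W2 → U8 → P1 → T8 → Y7 → 00: 13+21+28+23+20+17 = 122
00 → W2 → Y7 → U8 → T8 → P1 → 00: 13+9+25+5+23+20 = 95
00 → W2 → Y7 → U8 → P1 → T8 → 00: 13+9+25+28+23+3 = 101
00 → W2 → Y7 → T8 → U8 → P1 → 00: 13+9+20+5+28+20 = 95
00 → W2 → Y7 → T8 → P1 → U8 → 00: 13+9+20+23+28+8 = 101
00 → W2 → Y7 → P1 → U8 → T8 → 00: 13+9+16+28+5+3 = 74
00 → W2 → Y7 → P1 → T8 → U8 → 00: 13+9+16+23+5+8 = 74
00 → W2 → T8 → U8 → Y7 → P1 → 00: 13+16+5+25+16+20 = 95
00 → W2 → T8 → U8 → P1 → Y7 → 00: 13+16+5+28+16+17 = 95
… (46 more)
00 → W2 → P1 → Y7 → U8 → T8 → 00: 13+7+16+25+5+3 = 69  ← best
The minimum is 69.
One optimal route: 00 → W2 → P1 → Y7 → U8 → T8 → 00 (or its reverse).

69 — the shortest possible round trip.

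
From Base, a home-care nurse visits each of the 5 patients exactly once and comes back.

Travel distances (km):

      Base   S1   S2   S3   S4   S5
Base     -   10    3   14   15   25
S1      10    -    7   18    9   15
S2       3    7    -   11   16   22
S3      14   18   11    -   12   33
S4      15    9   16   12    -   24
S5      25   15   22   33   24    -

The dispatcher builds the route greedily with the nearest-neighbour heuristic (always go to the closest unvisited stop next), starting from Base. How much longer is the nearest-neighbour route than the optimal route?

Excess over optimum: 14 km.

Base: S2=3, S1=10, S3=14, S4=15, S5=25 ⇒ S2
S2: S1=7, S3=11, S4=16, S5=22 ⇒ S1
S1: S4=9, S5=15, S3=18 ⇒ S4
S4: S3=12, S5=24 ⇒ S3
S3: S5=33 ⇒ S5
NN route Base → S2 → S1 → S4 → S3 → S5 → Base costs 89.
Optimal: Base → S1 → S5 → S4 → S3 → S2 → Base costs 75 (by enumerating all 60 distinct tours).
Excess = 89 − 75 = 14.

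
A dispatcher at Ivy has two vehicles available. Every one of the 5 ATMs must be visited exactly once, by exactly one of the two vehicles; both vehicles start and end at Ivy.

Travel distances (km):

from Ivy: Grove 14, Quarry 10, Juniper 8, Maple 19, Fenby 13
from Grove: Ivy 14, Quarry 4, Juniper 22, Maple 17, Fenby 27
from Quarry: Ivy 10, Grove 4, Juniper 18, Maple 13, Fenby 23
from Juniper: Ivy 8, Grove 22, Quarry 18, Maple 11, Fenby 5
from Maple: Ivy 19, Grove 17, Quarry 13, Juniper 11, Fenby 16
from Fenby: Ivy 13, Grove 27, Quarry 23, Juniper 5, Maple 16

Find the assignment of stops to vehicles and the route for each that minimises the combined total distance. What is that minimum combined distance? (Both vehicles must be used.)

Check every non-empty split of the stops between the two vehicles; for each half take its own optimal tour:
  {Grove} + {Quarry, Juniper, Maple, Fenby}: 28 + 52 = 80
  {Quarry} + {Grove, Juniper, Maple, Fenby}: 20 + 60 = 80
  {Grove, Quarry} + {Juniper, Maple, Fenby}: 28 + 48 = 76
  {Juniper} + {Grove, Quarry, Maple, Fenby}: 16 + 60 = 76
  {Grove, Juniper} + {Quarry, Maple, Fenby}: 44 + 52 = 96
  {Quarry, Juniper} + {Grove, Maple, Fenby}: 36 + 60 = 96
  … (15 splits in total)
Best: vehicle 1 Ivy → Grove → Quarry → Ivy = 28; vehicle 2 Ivy → Juniper → Maple → Fenby → Ivy = 48; combined 76.

Minimum combined distance: 76 km.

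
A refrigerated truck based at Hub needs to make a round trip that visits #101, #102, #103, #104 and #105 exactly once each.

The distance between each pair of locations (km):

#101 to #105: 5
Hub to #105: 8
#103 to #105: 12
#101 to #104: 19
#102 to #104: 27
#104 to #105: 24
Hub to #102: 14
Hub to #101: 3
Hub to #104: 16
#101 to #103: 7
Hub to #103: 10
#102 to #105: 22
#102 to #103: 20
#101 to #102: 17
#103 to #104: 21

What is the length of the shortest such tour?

82 km — the shortest possible round trip.

Hub→#101→#102→#103→#104→#105→Hub: 3+17+20+21+24+8 = 93
Hub→#101→#102→#103→#105→#104→Hub: 3+17+20+12+24+16 = 92
Hub→#101→#102→#104→#103→#105→Hub: 3+17+27+21+12+8 = 88
Hub→#101→#102→#104→#105→#103→Hub: 3+17+27+24+12+10 = 93
Hub→#101→#102→#105→#103→#104→Hub: 3+17+22+12+21+16 = 91
Hub→#101→#102→#105→#104→#103→Hub: 3+17+22+24+21+10 = 97
Hub→#101→#103→#102→#104→#105→Hub: 3+7+20+27+24+8 = 89
Hub→#101→#103→#102→#105→#104→Hub: 3+7+20+22+24+16 = 92
Hub→#101→#103→#104→#102→#105→Hub: 3+7+21+27+22+8 = 88
Hub→#101→#103→#104→#105→#102→Hub: 3+7+21+24+22+14 = 91
Hub→#101→#103→#105→#102→#104→Hub: 3+7+12+22+27+16 = 87
Hub→#101→#103→#105→#104→#102→Hub: 3+7+12+24+27+14 = 87
Hub→#101→#104→#102→#103→#105→Hub: 3+19+27+20+12+8 = 89
Hub→#101→#104→#102→#105→#103→Hub: 3+19+27+22+12+10 = 93
… (46 more)
Hub→#101→#105→#103→#104→#102→Hub: 3+5+12+21+27+14 = 82  ← best
The minimum is 82.
One optimal route: Hub → #101 → #105 → #103 → #104 → #102 → Hub (or its reverse).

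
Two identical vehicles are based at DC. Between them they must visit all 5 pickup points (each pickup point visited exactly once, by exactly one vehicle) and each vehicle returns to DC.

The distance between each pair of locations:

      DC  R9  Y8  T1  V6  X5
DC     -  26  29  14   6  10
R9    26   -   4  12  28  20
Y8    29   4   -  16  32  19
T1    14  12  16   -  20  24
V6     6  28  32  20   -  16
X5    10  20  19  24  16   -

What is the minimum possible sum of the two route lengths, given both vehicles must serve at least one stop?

There are 2^4 − 1 = 15 ways to divide the 5 stops into two non-empty groups. For each, the best each vehicle can do is its own shortest tour through its group:
  {R9} + {Y8, T1, V6, X5}: 52 + 71 = 123
  {Y8} + {R9, T1, V6, X5}: 58 + 68 = 126
  {R9, Y8} + {T1, V6, X5}: 59 + 60 = 119
  {T1} + {R9, Y8, V6, X5}: 28 + 67 = 95
  {R9, T1} + {Y8, V6, X5}: 52 + 67 = 119
  {Y8, T1} + {R9, V6, X5}: 59 + 64 = 123
  … (15 splits in total)
  {V6} + {R9, Y8, T1, X5}: 12 + 59 = 71  ← best
Best: vehicle 1 DC → V6 → DC = 12; vehicle 2 DC → T1 → R9 → Y8 → X5 → DC = 59; combined 71.

71 — the smallest possible combined total.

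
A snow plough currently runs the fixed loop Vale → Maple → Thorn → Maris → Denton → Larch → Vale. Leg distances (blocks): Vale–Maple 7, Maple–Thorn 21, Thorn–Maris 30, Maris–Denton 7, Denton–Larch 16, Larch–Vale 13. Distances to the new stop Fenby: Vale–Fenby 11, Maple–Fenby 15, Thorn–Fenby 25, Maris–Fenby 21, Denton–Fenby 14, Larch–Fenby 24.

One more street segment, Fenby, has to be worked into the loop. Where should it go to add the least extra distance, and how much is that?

Minimum extra distance: 16 blocks, inserting Fenby between Thorn and Maris.

Insertion cost between consecutive stops i–j is d(i,Fenby) + d(Fenby,j) − d(i,j):
  between Vale and Maple: 11 + 15 − 7 = 19
  between Maple and Thorn: 15 + 25 − 21 = 19
  between Thorn and Maris: 25 + 21 − 30 = 16
  between Maris and Denton: 21 + 14 − 7 = 28
  between Denton and Larch: 14 + 24 − 16 = 22
  between Larch and Vale: 24 + 11 − 13 = 22
Cheapest insertion is between Thorn and Maris, adding 16.
New total = 94 + 16 = 110.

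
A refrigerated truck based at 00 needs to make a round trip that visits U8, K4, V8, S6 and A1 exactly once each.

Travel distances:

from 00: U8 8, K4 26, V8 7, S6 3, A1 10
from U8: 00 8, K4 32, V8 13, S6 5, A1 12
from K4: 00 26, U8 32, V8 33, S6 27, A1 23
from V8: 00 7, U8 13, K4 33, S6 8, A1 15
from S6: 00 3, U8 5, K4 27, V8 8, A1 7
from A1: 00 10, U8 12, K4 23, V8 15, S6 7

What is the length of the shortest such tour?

Minimum total distance: 81.

There are 60 distinct closed tours to check (reversals are equivalent).
00-U8-K4-V8-S6-A1-00: 8+32+33+8+7+10 = 98
00-U8-K4-V8-A1-S6-00: 8+32+33+15+7+3 = 98
00-U8-K4-S6-V8-A1-00: 8+32+27+8+15+10 = 100
00-U8-K4-S6-A1-V8-00: 8+32+27+7+15+7 = 96
00-U8-K4-A1-V8-S6-00: 8+32+23+15+8+3 = 89
00-U8-K4-A1-S6-V8-00: 8+32+23+7+8+7 = 85
00-U8-V8-K4-S6-A1-00: 8+13+33+27+7+10 = 98
00-U8-V8-K4-A1-S6-00: 8+13+33+23+7+3 = 87
00-U8-V8-S6-K4-A1-00: 8+13+8+27+23+10 = 89
00-U8-V8-S6-A1-K4-00: 8+13+8+7+23+26 = 85
00-U8-V8-A1-K4-S6-00: 8+13+15+23+27+3 = 89
00-U8-V8-A1-S6-K4-00: 8+13+15+7+27+26 = 96
00-U8-S6-K4-V8-A1-00: 8+5+27+33+15+10 = 98
00-U8-S6-K4-A1-V8-00: 8+5+27+23+15+7 = 85
… (46 more)
00-K4-A1-U8-S6-V8-00: 26+23+12+5+8+7 = 81  ← best
The minimum is 81.
One optimal route: 00 → K4 → A1 → U8 → S6 → V8 → 00 (or its reverse).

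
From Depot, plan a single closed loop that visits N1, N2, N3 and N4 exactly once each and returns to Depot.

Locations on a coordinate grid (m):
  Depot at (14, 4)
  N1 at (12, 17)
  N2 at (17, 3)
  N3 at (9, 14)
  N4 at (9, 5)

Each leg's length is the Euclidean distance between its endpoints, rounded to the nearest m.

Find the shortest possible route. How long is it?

There are 12 distinct closed tours to check (reversals are equivalent).
Depot - N1 - N2 - N3 - N4 - Depot: 13+15+14+9+5 = 56
Depot - N1 - N2 - N4 - N3 - Depot: 13+15+8+9+11 = 56
Depot - N1 - N3 - N2 - N4 - Depot: 13+4+14+8+5 = 44
Depot - N1 - N3 - N4 - N2 - Depot: 13+4+9+8+3 = 37
Depot - N1 - N4 - N2 - N3 - Depot: 13+12+8+14+11 = 58
Depot - N1 - N4 - N3 - N2 - Depot: 13+12+9+14+3 = 51
Depot - N2 - N1 - N3 - N4 - Depot: 3+15+4+9+5 = 36
Depot - N2 - N1 - N4 - N3 - Depot: 3+15+12+9+11 = 50
Depot - N2 - N3 - N1 - N4 - Depot: 3+14+4+12+5 = 38
Depot - N2 - N4 - N1 - N3 - Depot: 3+8+12+4+11 = 38
Depot - N3 - N1 - N2 - N4 - Depot: 11+4+15+8+5 = 43
Depot - N3 - N2 - N1 - N4 - Depot: 11+14+15+12+5 = 57
The minimum is 36.
One optimal route: Depot → N2 → N1 → N3 → N4 → Depot (or its reverse).

Shortest round trip = 36 m.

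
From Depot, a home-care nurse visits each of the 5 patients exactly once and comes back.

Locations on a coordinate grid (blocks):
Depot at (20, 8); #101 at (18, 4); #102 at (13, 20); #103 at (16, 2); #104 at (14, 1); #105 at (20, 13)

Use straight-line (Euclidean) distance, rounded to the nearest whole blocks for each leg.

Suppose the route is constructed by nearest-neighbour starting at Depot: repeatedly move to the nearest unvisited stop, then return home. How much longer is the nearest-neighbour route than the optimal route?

Depot: #101=4, #105=5, #103=7, #104=9, #102=14 ⇒ #101
#101: #103=3, #104=5, #105=9, #102=17 ⇒ #103
#103: #104=2, #105=12, #102=18 ⇒ #104
#104: #105=13, #102=19 ⇒ #105
#105: #102=10 ⇒ #102
NN route Depot → #101 → #103 → #104 → #105 → #102 → Depot costs 46.
Optimal: Depot → #101 → #103 → #104 → #102 → #105 → Depot costs 43 (by enumerating all 60 distinct tours).
Excess = 46 − 43 = 3.

3 blocks longer than the optimal tour.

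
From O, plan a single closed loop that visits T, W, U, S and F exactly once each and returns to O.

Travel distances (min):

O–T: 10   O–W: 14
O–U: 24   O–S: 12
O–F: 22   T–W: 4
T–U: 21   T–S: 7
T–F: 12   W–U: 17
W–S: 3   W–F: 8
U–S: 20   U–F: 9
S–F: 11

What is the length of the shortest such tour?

61 min — the shortest possible round trip.

O-T-W-U-S-F-O: 10+4+17+20+11+22 = 84
O-T-W-U-F-S-O: 10+4+17+9+11+12 = 63
O-T-W-S-U-F-O: 10+4+3+20+9+22 = 68
O-T-W-S-F-U-O: 10+4+3+11+9+24 = 61
O-T-W-F-U-S-O: 10+4+8+9+20+12 = 63
O-T-W-F-S-U-O: 10+4+8+11+20+24 = 77
O-T-U-W-S-F-O: 10+21+17+3+11+22 = 84
O-T-U-W-F-S-O: 10+21+17+8+11+12 = 79
O-T-U-S-W-F-O: 10+21+20+3+8+22 = 84
O-T-U-S-F-W-O: 10+21+20+11+8+14 = 84
O-T-U-F-W-S-O: 10+21+9+8+3+12 = 63
O-T-U-F-S-W-O: 10+21+9+11+3+14 = 68
O-T-S-W-U-F-O: 10+7+3+17+9+22 = 68
O-T-S-W-F-U-O: 10+7+3+8+9+24 = 61
… (46 more)
The minimum is 61.
One optimal route: O → T → W → S → F → U → O (or its reverse).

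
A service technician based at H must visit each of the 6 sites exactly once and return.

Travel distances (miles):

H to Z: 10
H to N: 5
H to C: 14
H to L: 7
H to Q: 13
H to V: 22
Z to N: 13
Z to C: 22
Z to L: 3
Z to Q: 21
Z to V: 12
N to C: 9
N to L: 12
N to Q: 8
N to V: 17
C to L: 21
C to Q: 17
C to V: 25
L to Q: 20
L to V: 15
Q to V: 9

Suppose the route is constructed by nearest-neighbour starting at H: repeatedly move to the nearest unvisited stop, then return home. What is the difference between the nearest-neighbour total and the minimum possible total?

From H: N=5, L=7, Z=10, Q=13, C=14, V=22 → choose N (5).
From N: Q=8, C=9, L=12, Z=13, V=17 → choose Q (8).
From Q: V=9, C=17, L=20, Z=21 → choose V (9).
From V: Z=12, L=15, C=25 → choose Z (12).
From Z: L=3, C=22 → choose L (3).
From L: C=21 → choose C (21).
NN route H → N → Q → V → Z → L → C → H costs 72.
Optimal: H → N → C → Q → V → Z → L → H costs 62 (by enumerating all 360 distinct tours).
Excess = 72 − 62 = 10.

The nearest-neighbour route is 10 miles longer than optimal.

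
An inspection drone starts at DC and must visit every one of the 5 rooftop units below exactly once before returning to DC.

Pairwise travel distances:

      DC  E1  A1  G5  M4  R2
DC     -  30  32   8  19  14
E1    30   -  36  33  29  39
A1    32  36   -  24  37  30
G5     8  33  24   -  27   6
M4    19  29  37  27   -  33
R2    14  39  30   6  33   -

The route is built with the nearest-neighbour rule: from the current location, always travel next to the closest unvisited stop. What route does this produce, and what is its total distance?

128 along DC → G5 → R2 → A1 → E1 → M4 → DC.

From DC: distances to unvisited — G5=8, R2=14, M4=19, E1=30, A1=32. Nearest is G5 (8).
From G5: distances to unvisited — R2=6, A1=24, M4=27, E1=33. Nearest is R2 (6).
From R2: distances to unvisited — A1=30, M4=33, E1=39. Nearest is A1 (30).
From A1: distances to unvisited — E1=36, M4=37. Nearest is E1 (36).
From E1: distances to unvisited — M4=29. Nearest is M4 (29).
Return M4→DC: 19.
Total = 8 + 6 + 30 + 36 + 29 + 19 = 128.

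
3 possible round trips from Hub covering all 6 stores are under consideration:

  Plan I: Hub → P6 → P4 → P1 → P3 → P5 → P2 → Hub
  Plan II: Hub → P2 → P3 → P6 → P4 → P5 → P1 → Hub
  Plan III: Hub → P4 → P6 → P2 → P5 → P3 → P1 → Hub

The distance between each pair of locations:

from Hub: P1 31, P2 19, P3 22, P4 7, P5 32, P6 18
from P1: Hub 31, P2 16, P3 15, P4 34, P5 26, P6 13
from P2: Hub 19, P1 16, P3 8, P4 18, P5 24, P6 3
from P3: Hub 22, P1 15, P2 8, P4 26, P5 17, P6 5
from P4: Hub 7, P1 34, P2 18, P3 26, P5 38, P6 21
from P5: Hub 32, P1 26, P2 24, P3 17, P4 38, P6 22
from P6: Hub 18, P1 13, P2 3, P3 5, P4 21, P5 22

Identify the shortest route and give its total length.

Plan I: 18 + 21 + 34 + 15 + 17 + 24 + 19 = 148
Plan II: 19 + 8 + 5 + 21 + 38 + 26 + 31 = 148
Plan III: 7 + 21 + 3 + 24 + 17 + 15 + 31 = 118

Shortest is Plan III, total 118.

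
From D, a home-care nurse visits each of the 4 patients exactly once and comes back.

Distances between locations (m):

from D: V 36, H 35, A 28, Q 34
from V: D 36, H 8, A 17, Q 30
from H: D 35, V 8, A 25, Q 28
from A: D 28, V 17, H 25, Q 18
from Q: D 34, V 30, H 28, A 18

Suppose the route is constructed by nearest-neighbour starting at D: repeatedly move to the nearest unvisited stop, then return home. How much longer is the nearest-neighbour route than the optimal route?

From D: A=28, Q=34, H=35, V=36 → choose A (28).
From A: V=17, Q=18, H=25 → choose V (17).
From V: H=8, Q=30 → choose H (8).
From H: Q=28 → choose Q (28).
NN route D → A → V → H → Q → D costs 115.
Optimal: D → H → V → A → Q → D costs 112 (by enumerating all 12 distinct tours).
Excess = 115 − 112 = 3.

Excess over optimum: 3 m.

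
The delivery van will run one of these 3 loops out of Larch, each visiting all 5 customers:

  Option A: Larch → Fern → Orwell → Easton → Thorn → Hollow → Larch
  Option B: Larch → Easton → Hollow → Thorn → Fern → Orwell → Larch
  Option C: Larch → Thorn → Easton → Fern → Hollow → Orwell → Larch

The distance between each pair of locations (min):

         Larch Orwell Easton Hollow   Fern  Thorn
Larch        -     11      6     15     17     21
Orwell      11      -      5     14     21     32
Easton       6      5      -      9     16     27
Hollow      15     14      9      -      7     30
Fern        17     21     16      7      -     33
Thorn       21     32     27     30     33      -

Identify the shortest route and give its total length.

Shortest is Option C, total 96 min.

Option A: 17 + 21 + 5 + 27 + 30 + 15 = 115
Option B: 6 + 9 + 30 + 33 + 21 + 11 = 110
Option C: 21 + 27 + 16 + 7 + 14 + 11 = 96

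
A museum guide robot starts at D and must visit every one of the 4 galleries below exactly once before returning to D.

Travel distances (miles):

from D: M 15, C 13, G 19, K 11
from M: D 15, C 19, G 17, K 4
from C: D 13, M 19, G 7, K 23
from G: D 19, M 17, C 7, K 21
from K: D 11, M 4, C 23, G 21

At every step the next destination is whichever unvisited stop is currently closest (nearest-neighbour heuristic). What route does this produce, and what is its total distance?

Total distance 52 miles via the nearest-neighbour route D → K → M → G → C → D.

From D: distances to unvisited — K=11, C=13, M=15, G=19. Nearest is K (11).
From K: distances to unvisited — M=4, G=21, C=23. Nearest is M (4).
From M: distances to unvisited — G=17, C=19. Nearest is G (17).
From G: distances to unvisited — C=7. Nearest is C (7).
Return C→D: 13.
Total = 11 + 4 + 17 + 7 + 13 = 52.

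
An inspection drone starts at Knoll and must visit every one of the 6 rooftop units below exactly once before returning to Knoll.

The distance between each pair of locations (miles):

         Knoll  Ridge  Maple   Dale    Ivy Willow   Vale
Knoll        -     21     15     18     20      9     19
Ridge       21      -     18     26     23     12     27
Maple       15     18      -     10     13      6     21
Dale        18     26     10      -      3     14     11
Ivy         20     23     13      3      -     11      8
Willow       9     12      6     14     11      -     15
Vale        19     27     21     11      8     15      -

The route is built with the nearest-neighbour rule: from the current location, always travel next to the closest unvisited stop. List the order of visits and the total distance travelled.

84 miles along Knoll → Willow → Maple → Dale → Ivy → Vale → Ridge → Knoll.

At Knoll the remaining stops are Willow 9, Maple 15, Dale 18, Vale 19, Ivy 20, Ridge 21; go to Willow.
At Willow the remaining stops are Maple 6, Ivy 11, Ridge 12, Dale 14, Vale 15; go to Maple.
At Maple the remaining stops are Dale 10, Ivy 13, Ridge 18, Vale 21; go to Dale.
At Dale the remaining stops are Ivy 3, Vale 11, Ridge 26; go to Ivy.
At Ivy the remaining stops are Vale 8, Ridge 23; go to Vale.
At Vale the remaining stops are Ridge 27; go to Ridge.
Return Ridge→Knoll: 21.
Total = 9 + 6 + 10 + 3 + 8 + 27 + 21 = 84.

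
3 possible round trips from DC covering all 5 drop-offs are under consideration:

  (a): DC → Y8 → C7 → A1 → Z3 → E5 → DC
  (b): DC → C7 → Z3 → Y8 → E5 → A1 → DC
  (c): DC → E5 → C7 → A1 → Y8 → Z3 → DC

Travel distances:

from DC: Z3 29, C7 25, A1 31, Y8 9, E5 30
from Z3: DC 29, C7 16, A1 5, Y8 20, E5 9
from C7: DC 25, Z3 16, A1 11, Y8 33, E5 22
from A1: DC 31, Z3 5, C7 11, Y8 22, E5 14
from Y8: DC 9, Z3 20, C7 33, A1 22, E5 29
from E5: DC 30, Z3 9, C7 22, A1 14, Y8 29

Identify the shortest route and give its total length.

Shortest is (a), total 97.

(a): 9 + 33 + 11 + 5 + 9 + 30 = 97
(b): 25 + 16 + 20 + 29 + 14 + 31 = 135
(c): 30 + 22 + 11 + 22 + 20 + 29 = 134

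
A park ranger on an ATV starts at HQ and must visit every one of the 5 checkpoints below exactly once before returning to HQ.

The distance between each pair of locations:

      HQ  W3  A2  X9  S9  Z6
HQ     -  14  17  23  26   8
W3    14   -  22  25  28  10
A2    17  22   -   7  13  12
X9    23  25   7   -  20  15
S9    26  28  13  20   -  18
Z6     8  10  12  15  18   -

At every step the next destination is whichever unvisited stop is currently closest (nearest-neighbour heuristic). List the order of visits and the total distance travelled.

HQ → [Z6:8 / W3:14 / A2:17 / X9:23 / S9:26] → Z6 (8)
Z6 → [W3:10 / A2:12 / X9:15 / S9:18] → W3 (10)
W3 → [A2:22 / X9:25 / S9:28] → A2 (22)
A2 → [X9:7 / S9:13] → X9 (7)
X9 → [S9:20] → S9 (20)
Return S9→HQ: 26.
Total = 8 + 10 + 22 + 7 + 20 + 26 = 93.

93 along HQ → Z6 → W3 → A2 → X9 → S9 → HQ.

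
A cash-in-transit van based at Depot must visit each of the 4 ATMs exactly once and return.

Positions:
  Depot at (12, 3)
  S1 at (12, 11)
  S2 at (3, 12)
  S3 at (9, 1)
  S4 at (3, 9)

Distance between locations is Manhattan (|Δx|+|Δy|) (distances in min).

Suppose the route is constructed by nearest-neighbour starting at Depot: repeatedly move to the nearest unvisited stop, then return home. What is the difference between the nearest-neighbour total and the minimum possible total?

Depot: S3=5, S1=8, S4=15, S2=18 ⇒ S3
S3: S1=13, S4=14, S2=17 ⇒ S1
S1: S2=10, S4=11 ⇒ S2
S2: S4=3 ⇒ S4
NN route Depot → S3 → S1 → S2 → S4 → Depot costs 46.
Optimal: Depot → S1 → S2 → S4 → S3 → Depot costs 40 (by enumerating all 12 distinct tours).
Excess = 46 − 40 = 6.

Excess over optimum: 6 min.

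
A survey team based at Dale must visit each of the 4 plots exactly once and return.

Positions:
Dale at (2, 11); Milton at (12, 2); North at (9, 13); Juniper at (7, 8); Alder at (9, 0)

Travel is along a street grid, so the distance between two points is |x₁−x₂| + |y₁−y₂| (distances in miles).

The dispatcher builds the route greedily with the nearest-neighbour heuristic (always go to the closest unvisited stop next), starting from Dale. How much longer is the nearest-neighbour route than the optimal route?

The nearest-neighbour route is 6 miles longer than optimal.

From Dale: Juniper=8, North=9, Alder=18, Milton=19 → choose Juniper (8).
From Juniper: North=7, Alder=10, Milton=11 → choose North (7).
From North: Alder=13, Milton=14 → choose Alder (13).
From Alder: Milton=5 → choose Milton (5).
NN route Dale → Juniper → North → Alder → Milton → Dale costs 52.
Optimal: Dale → North → Milton → Alder → Juniper → Dale costs 46 (by enumerating all 12 distinct tours).
Excess = 52 − 46 = 6.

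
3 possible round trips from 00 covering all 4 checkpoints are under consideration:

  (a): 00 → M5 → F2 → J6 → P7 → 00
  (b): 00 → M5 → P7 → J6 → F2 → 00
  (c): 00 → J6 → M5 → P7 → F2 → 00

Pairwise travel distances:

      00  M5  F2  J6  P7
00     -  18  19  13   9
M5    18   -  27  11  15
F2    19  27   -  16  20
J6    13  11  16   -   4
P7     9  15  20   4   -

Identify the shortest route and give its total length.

72 — (b) is the shortest.

(a): 18 + 27 + 16 + 4 + 9 = 74
(b): 18 + 15 + 4 + 16 + 19 = 72
(c): 13 + 11 + 15 + 20 + 19 = 78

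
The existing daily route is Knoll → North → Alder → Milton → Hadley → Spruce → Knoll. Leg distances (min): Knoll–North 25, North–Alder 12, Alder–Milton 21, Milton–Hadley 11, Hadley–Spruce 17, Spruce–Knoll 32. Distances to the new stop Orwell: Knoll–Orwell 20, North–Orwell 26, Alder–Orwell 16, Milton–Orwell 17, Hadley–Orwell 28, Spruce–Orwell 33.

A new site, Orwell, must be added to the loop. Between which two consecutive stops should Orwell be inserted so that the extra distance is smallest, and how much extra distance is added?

Minimum extra distance: 12 min, inserting Orwell between Alder and Milton.

Insertion cost between consecutive stops i–j is d(i,Orwell) + d(Orwell,j) − d(i,j):
  between Knoll and North: 20 + 26 − 25 = 21
  between North and Alder: 26 + 16 − 12 = 30
  between Alder and Milton: 16 + 17 − 21 = 12
  between Milton and Hadley: 17 + 28 − 11 = 34
  between Hadley and Spruce: 28 + 33 − 17 = 44
  between Spruce and Knoll: 33 + 20 − 32 = 21
Cheapest insertion is between Alder and Milton, adding 12.
New total = 118 + 12 = 130.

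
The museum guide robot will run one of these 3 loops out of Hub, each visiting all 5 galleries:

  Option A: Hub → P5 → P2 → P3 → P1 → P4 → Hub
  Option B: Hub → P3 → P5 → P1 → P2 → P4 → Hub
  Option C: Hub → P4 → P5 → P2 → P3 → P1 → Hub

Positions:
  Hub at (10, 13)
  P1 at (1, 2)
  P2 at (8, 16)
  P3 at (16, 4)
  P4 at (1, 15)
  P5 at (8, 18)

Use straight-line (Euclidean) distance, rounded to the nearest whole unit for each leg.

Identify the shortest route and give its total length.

Shortest is Option A, total 58.

Option A: 5 + 2 + 14 + 15 + 13 + 9 = 58
Option B: 11 + 16 + 17 + 16 + 7 + 9 = 76
Option C: 9 + 8 + 2 + 14 + 15 + 14 = 62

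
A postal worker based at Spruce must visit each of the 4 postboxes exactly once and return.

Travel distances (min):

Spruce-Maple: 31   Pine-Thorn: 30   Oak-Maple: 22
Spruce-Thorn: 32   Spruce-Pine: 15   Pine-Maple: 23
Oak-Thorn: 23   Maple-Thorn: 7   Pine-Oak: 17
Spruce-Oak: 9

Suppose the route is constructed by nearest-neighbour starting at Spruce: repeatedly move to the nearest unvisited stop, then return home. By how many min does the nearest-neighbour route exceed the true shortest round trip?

From Spruce: Oak=9, Pine=15, Maple=31, Thorn=32 → choose Oak (9).
From Oak: Pine=17, Maple=22, Thorn=23 → choose Pine (17).
From Pine: Maple=23, Thorn=30 → choose Maple (23).
From Maple: Thorn=7 → choose Thorn (7).
NN route Spruce → Oak → Pine → Maple → Thorn → Spruce costs 88.
Optimal: Spruce → Pine → Maple → Thorn → Oak → Spruce costs 77 (by enumerating all 12 distinct tours).
Excess = 88 − 77 = 11.

11 min longer than the optimal tour.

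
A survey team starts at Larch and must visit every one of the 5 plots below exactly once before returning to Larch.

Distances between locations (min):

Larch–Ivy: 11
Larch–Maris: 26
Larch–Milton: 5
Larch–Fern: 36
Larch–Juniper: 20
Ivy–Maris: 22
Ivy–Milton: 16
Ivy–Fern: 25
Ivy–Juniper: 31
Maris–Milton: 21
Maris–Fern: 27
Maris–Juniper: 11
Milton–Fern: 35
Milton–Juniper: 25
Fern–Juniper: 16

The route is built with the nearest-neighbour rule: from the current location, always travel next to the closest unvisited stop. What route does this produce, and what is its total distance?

Larch → [Milton:5 / Ivy:11 / Juniper:20 / Maris:26 / Fern:36] → Milton (5)
Milton → [Ivy:16 / Maris:21 / Juniper:25 / Fern:35] → Ivy (16)
Ivy → [Maris:22 / Fern:25 / Juniper:31] → Maris (22)
Maris → [Juniper:11 / Fern:27] → Juniper (11)
Juniper → [Fern:16] → Fern (16)
Return Fern→Larch: 36.
Total = 5 + 16 + 22 + 11 + 16 + 36 = 106.

Nearest-neighbour total = 106 min; route Larch → Milton → Ivy → Maris → Juniper → Fern → Larch.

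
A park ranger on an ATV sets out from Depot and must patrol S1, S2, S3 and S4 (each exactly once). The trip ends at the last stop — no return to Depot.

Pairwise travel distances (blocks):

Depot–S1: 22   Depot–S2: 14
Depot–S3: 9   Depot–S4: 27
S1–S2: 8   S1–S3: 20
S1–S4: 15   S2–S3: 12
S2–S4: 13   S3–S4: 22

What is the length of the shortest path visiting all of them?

Minimum one-way distance = 44 blocks.

There are 4! = 24 possible orderings.
Depot → S1 → S2 → S3 → S4: 22+8+12+22 = 64
Depot → S1 → S2 → S4 → S3: 22+8+13+22 = 65
Depot → S1 → S3 → S2 → S4: 22+20+12+13 = 67
Depot → S1 → S3 → S4 → S2: 22+20+22+13 = 77
Depot → S1 → S4 → S2 → S3: 22+15+13+12 = 62
Depot → S1 → S4 → S3 → S2: 22+15+22+12 = 71
Depot → S2 → S1 → S3 → S4: 14+8+20+22 = 64
Depot → S2 → S1 → S4 → S3: 14+8+15+22 = 59
Depot → S2 → S3 → S1 → S4: 14+12+20+15 = 61
Depot → S2 → S3 → S4 → S1: 14+12+22+15 = 63
Depot → S2 → S4 → S1 → S3: 14+13+15+20 = 62
Depot → S2 → S4 → S3 → S1: 14+13+22+20 = 69
Depot → S3 → S1 → S2 → S4: 9+20+8+13 = 50
Depot → S3 → S1 → S4 → S2: 9+20+15+13 = 57
… (10 more)
Depot → S3 → S2 → S1 → S4: 9+12+8+15 = 44  ← best
The minimum is 44.
One shortest path: Depot → S3 → S2 → S1 → S4.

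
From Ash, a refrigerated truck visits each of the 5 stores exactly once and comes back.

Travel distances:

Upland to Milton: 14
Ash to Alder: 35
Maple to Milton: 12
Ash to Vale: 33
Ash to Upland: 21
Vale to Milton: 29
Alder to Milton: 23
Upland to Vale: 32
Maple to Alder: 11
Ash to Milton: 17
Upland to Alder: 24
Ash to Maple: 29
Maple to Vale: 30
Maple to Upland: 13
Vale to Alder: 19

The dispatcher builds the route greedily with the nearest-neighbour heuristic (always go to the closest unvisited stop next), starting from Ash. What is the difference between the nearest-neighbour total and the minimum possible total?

5 longer than the optimal tour.

From Ash: Milton=17, Upland=21, Maple=29, Vale=33, Alder=35 → choose Milton (17).
From Milton: Maple=12, Upland=14, Alder=23, Vale=29 → choose Maple (12).
From Maple: Alder=11, Upland=13, Vale=30 → choose Alder (11).
From Alder: Vale=19, Upland=24 → choose Vale (19).
From Vale: Upland=32 → choose Upland (32).
NN route Ash → Milton → Maple → Alder → Vale → Upland → Ash costs 112.
Optimal: Ash → Vale → Alder → Maple → Upland → Milton → Ash costs 107 (by enumerating all 60 distinct tours).
Excess = 112 − 107 = 5.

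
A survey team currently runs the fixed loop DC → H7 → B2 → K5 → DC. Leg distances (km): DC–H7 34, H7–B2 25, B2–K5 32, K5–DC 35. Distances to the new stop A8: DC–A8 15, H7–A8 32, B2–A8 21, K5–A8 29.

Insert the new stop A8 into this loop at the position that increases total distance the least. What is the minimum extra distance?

+9 km — insert A8 between K5 and DC.

Insertion cost between consecutive stops i–j is d(i,A8) + d(A8,j) − d(i,j):
  between DC and H7: 15 + 32 − 34 = 13
  between H7 and B2: 32 + 21 − 25 = 28
  between B2 and K5: 21 + 29 − 32 = 18
  between K5 and DC: 29 + 15 − 35 = 9
Cheapest insertion is between K5 and DC, adding 9.
New total = 126 + 9 = 135.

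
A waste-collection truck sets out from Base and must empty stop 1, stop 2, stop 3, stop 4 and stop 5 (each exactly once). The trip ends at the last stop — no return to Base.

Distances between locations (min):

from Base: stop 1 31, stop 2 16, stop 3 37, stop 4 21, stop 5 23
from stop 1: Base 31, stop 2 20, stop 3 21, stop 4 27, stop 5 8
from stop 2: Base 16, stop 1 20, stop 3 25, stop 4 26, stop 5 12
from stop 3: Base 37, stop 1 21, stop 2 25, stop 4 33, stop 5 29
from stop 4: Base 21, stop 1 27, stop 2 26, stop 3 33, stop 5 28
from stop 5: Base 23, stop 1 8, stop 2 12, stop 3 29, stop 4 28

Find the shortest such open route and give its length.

There are 5! = 120 possible orderings.
Base → stop 1 → stop 2 → stop 3 → stop 4 → stop 5: 31+20+25+33+28 = 137
Base → stop 1 → stop 2 → stop 3 → stop 5 → stop 4: 31+20+25+29+28 = 133
Base → stop 1 → stop 2 → stop 4 → stop 3 → stop 5: 31+20+26+33+29 = 139
Base → stop 1 → stop 2 → stop 4 → stop 5 → stop 3: 31+20+26+28+29 = 134
Base → stop 1 → stop 2 → stop 5 → stop 3 → stop 4: 31+20+12+29+33 = 125
Base → stop 1 → stop 2 → stop 5 → stop 4 → stop 3: 31+20+12+28+33 = 124
Base → stop 1 → stop 3 → stop 2 → stop 4 → stop 5: 31+21+25+26+28 = 131
Base → stop 1 → stop 3 → stop 2 → stop 5 → stop 4: 31+21+25+12+28 = 117
Base → stop 1 → stop 3 → stop 4 → stop 2 → stop 5: 31+21+33+26+12 = 123
Base → stop 1 → stop 3 → stop 4 → stop 5 → stop 2: 31+21+33+28+12 = 125
Base → stop 1 → stop 3 → stop 5 → stop 2 → stop 4: 31+21+29+12+26 = 119
Base → stop 1 → stop 3 → stop 5 → stop 4 → stop 2: 31+21+29+28+26 = 135
Base → stop 1 → stop 4 → stop 2 → stop 3 → stop 5: 31+27+26+25+29 = 138
Base → stop 1 → stop 4 → stop 2 → stop 5 → stop 3: 31+27+26+12+29 = 125
… (106 more)
Base → stop 4 → stop 2 → stop 5 → stop 1 → stop 3: 21+26+12+8+21 = 88  ← best
The minimum is 88.
One shortest path: Base → stop 4 → stop 2 → stop 5 → stop 1 → stop 3.

Shortest open route: 88 min.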